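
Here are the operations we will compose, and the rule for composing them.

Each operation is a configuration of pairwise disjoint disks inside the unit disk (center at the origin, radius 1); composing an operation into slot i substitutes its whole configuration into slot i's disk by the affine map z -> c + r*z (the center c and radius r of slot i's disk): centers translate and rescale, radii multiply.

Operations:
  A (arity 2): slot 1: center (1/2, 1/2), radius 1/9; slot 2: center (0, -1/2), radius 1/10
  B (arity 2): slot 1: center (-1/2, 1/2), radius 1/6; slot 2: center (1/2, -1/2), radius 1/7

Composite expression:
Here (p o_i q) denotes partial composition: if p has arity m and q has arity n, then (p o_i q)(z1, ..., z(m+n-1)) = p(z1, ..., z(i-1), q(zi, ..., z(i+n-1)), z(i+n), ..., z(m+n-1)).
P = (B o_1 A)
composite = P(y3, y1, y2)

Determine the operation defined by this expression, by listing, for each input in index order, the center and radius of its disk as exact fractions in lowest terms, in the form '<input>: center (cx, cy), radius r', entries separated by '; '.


y1: center (-1/2, 5/12), radius 1/60; y2: center (1/2, -1/2), radius 1/7; y3: center (-5/12, 7/12), radius 1/54


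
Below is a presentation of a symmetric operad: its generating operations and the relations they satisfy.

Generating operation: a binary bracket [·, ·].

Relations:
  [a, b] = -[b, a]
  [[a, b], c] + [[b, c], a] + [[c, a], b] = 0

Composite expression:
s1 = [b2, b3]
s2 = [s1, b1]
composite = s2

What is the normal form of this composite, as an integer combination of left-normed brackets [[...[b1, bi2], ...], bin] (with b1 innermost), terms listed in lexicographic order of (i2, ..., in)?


A multilinear Lie element is pinned by b1-initial words (b1 innermost).
Composite bracket: [[b2, b3], b1]
Under [a, b] = ab - ba we get 4 signed associative words (2^2 = 4).
The b1-initial words carry the normal form:
  sign of b1b2b3 is -1, so it contributes -[[b1, b2], b3]
  sign of b1b3b2 is +1, so it contributes +[[b1, b3], b2]

-[[b1, b2], b3] + [[b1, b3], b2]


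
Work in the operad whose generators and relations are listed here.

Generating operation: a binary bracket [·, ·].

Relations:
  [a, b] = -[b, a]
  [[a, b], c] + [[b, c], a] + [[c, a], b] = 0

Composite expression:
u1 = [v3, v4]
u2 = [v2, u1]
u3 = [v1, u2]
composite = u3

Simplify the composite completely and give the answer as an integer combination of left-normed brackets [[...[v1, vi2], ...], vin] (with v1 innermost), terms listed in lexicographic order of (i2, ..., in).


[[[v1, v2], v3], v4] - [[[v1, v2], v4], v3] - [[[v1, v3], v4], v2] + [[[v1, v4], v3], v2]

Expand each bracket as ab - ba; the v1-initial words give the coefficients.
Composite bracket: [v1, [v2, [v3, v4]]]
Under [a, b] = ab - ba we get 8 signed associative words (2^3 = 8).
Words beginning with v1 determine it all:
  word v1v2v3v4 has sign +1, contributing +[[[v1, v2], v3], v4]
  word v1v2v4v3 has sign -1, contributing -[[[v1, v2], v4], v3]
  word v1v3v4v2 has sign -1, contributing -[[[v1, v3], v4], v2]
  word v1v4v3v2 has sign +1, contributing +[[[v1, v4], v3], v2]


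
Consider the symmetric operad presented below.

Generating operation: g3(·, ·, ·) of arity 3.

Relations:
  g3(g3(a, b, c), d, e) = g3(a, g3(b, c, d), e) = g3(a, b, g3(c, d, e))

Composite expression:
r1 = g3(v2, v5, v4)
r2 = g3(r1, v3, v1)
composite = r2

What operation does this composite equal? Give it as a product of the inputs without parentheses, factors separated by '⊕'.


All parenthesizations of g3 agree; list the v-inputs left to right.
g3(v2, v5, v4) reduces to v2 ⊕ v5 ⊕ v4
g3(g3(v2, v5, v4), v3, v1) reduces to v2 ⊕ v5 ⊕ v4 ⊕ v3 ⊕ v1

v2 ⊕ v5 ⊕ v4 ⊕ v3 ⊕ v1


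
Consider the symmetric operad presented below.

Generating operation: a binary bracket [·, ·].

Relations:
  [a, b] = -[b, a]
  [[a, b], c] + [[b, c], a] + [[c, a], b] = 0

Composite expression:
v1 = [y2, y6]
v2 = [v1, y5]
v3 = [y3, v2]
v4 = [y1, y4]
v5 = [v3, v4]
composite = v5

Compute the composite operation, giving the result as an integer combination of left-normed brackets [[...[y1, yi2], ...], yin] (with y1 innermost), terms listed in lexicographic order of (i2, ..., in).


[[[[[y1, y4], y2], y6], y5], y3] - [[[[[y1, y4], y3], y2], y6], y5] + [[[[[y1, y4], y3], y5], y2], y6] - [[[[[y1, y4], y3], y5], y6], y2] + [[[[[y1, y4], y3], y6], y2], y5] - [[[[[y1, y4], y5], y2], y6], y3] + [[[[[y1, y4], y5], y6], y2], y3] - [[[[[y1, y4], y6], y2], y5], y3]

Skip Jacobi rewriting: expand, keep y1-initial words, read off terms.
Composite bracket: [[y3, [[y2, y6], y5]], [y1, y4]]
The bracket unfolds into 32 signed words via [a, b] = ab - ba (2^5 = 32).
Keep just the words that open with y1:
  y1y4y2y6y5y3 appears with sign +1, giving the term +[[[[[y1, y4], y2], y6], y5], y3]
  y1y4y3y2y6y5 appears with sign -1, giving the term -[[[[[y1, y4], y3], y2], y6], y5]
  y1y4y3y5y2y6 appears with sign +1, giving the term +[[[[[y1, y4], y3], y5], y2], y6]
  y1y4y3y5y6y2 appears with sign -1, giving the term -[[[[[y1, y4], y3], y5], y6], y2]
  y1y4y3y6y2y5 appears with sign +1, giving the term +[[[[[y1, y4], y3], y6], y2], y5]
  y1y4y5y2y6y3 appears with sign -1, giving the term -[[[[[y1, y4], y5], y2], y6], y3]
  y1y4y5y6y2y3 appears with sign +1, giving the term +[[[[[y1, y4], y5], y6], y2], y3]
  y1y4y6y2y5y3 appears with sign -1, giving the term -[[[[[y1, y4], y6], y2], y5], y3]


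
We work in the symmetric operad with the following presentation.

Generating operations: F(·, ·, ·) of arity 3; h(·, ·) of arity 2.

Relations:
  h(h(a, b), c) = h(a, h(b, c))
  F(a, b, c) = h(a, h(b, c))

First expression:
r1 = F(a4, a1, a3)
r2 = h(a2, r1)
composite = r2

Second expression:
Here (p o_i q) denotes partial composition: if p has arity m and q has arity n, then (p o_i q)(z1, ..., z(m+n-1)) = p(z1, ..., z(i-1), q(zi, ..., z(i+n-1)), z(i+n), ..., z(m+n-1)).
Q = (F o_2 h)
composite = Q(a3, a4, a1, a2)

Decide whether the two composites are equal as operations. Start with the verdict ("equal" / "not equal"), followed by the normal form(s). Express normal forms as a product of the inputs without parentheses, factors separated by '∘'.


not equal: they reduce to a2 ∘ a4 ∘ a1 ∘ a3 and a3 ∘ a4 ∘ a1 ∘ a2

In normal form, the first expression is a2 ∘ a4 ∘ a1 ∘ a3
In normal form, the second expression is a3 ∘ a4 ∘ a1 ∘ a2
No match — not equal.


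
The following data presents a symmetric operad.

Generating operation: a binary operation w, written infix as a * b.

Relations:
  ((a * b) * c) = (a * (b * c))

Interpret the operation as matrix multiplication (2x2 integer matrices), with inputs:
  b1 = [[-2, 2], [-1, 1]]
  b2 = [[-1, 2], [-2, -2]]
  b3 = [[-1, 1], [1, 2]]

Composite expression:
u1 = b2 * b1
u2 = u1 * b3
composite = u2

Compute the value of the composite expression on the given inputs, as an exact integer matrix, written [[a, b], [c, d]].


[[0, 0], [-12, -6]]

(b2 * b1) = [[0, 0], [6, -6]]
((b2 * b1) * b3) = [[0, 0], [-12, -6]]


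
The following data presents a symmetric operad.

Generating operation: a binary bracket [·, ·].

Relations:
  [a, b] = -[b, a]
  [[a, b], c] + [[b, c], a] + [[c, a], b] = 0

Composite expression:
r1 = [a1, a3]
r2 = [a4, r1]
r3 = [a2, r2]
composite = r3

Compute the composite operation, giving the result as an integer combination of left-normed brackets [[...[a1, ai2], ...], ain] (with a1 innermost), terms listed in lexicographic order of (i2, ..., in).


[[[a1, a3], a4], a2]

A multilinear Lie element is pinned by a1-initial words (a1 innermost).
Composite bracket: [a2, [a4, [a1, a3]]]
Each bracket splits as ab - ba, giving 8 signed words (2^3 = 8).
Words beginning with a1 determine it all:
  a1a3a4a2 (sign +1) contributes +[[[a1, a3], a4], a2]


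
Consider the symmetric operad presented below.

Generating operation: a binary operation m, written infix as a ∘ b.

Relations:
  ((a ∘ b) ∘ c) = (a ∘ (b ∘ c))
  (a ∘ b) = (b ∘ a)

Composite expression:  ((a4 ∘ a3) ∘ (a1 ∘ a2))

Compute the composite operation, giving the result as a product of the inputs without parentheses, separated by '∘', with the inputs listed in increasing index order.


a1 ∘ a2 ∘ a3 ∘ a4

Both nesting and order wash out for m; what remains is which a's occur.
(a4 ∘ a3) unparenthesizes to a4 ∘ a3
(a1 ∘ a2) unparenthesizes to a1 ∘ a2
((a4 ∘ a3) ∘ (a1 ∘ a2)) unparenthesizes to a4 ∘ a3 ∘ a1 ∘ a2
commutativity sorts the factors: a1 ∘ a2 ∘ a3 ∘ a4


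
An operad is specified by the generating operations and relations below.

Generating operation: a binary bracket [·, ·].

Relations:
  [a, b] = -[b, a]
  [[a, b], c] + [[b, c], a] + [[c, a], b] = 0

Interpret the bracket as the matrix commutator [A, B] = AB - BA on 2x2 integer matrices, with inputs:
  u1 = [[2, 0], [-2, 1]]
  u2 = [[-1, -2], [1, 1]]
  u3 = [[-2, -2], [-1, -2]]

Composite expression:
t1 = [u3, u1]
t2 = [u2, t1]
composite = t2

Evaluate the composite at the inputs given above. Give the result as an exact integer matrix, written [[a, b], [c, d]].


[[0, 12], [6, 0]]


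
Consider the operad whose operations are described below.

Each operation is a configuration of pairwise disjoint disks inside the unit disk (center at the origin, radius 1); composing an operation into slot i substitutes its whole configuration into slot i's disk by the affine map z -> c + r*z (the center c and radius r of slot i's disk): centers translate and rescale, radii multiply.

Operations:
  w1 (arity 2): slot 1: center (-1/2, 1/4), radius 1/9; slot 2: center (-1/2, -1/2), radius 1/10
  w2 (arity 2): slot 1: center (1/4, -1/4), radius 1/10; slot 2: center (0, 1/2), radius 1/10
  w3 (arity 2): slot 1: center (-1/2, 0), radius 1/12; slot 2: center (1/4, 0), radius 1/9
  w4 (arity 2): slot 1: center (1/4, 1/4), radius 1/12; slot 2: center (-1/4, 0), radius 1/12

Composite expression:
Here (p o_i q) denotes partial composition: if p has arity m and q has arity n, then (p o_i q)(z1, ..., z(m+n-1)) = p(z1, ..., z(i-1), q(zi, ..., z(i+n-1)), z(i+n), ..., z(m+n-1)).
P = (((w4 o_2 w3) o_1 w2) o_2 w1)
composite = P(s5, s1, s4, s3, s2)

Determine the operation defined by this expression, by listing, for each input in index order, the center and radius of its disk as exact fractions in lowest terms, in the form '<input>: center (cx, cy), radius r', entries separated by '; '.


s1: center (59/240, 47/160), radius 1/1080; s2: center (-11/48, 0), radius 1/108; s3: center (-7/24, 0), radius 1/144; s4: center (59/240, 23/80), radius 1/1200; s5: center (13/48, 11/48), radius 1/120


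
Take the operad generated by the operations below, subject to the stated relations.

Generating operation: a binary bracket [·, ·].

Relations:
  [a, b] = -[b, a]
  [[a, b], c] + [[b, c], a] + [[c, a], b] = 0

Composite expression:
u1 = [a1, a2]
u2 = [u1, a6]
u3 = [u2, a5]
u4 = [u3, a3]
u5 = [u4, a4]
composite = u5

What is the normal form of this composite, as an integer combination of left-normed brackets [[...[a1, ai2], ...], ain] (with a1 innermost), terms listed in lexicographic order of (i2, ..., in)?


Expand each bracket as ab - ba; the a1-initial words give the coefficients.
Composite bracket: [[[[[a1, a2], a6], a5], a3], a4]
The bracket unfolds into 32 signed words via [a, b] = ab - ba (2^5 = 32).
The a1-initial words carry the normal form:
  sign of a1a2a6a5a3a4 is +1, so it contributes +[[[[[a1, a2], a6], a5], a3], a4]

[[[[[a1, a2], a6], a5], a3], a4]


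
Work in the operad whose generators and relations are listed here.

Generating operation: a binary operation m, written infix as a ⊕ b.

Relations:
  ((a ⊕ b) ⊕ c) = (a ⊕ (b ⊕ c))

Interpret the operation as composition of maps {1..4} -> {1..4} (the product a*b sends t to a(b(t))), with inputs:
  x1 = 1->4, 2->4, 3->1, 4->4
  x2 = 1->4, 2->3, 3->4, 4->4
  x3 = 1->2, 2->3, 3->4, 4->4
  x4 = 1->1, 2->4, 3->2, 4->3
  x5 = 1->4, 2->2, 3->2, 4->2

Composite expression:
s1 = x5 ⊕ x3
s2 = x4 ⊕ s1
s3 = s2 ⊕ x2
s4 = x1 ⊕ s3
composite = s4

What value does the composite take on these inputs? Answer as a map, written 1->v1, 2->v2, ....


(x5 ⊕ x3) = 1->2, 2->2, 3->2, 4->2
(x4 ⊕ (x5 ⊕ x3)) = 1->4, 2->4, 3->4, 4->4
((x4 ⊕ (x5 ⊕ x3)) ⊕ x2) = 1->4, 2->4, 3->4, 4->4
(x1 ⊕ ((x4 ⊕ (x5 ⊕ x3)) ⊕ x2)) = 1->4, 2->4, 3->4, 4->4

1->4, 2->4, 3->4, 4->4


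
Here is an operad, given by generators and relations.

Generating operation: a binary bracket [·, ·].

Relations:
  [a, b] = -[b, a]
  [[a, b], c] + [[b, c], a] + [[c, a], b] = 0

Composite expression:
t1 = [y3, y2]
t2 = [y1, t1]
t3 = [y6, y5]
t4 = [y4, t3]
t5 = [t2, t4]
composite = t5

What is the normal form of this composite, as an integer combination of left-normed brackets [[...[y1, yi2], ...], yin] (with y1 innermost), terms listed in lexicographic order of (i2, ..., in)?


Expand each bracket as ab - ba; the y1-initial words give the coefficients.
Composite bracket: [[y1, [y3, y2]], [y4, [y6, y5]]]
Expanding via [a, b] = ab - ba: 32 signed words (2^5 = 32).
Only words starting with y1 matter:
  y1y2y3y4y5y6 appears with sign +1, giving the term +[[[[[y1, y2], y3], y4], y5], y6]
  y1y2y3y4y6y5 appears with sign -1, giving the term -[[[[[y1, y2], y3], y4], y6], y5]
  y1y2y3y5y6y4 appears with sign -1, giving the term -[[[[[y1, y2], y3], y5], y6], y4]
  y1y2y3y6y5y4 appears with sign +1, giving the term +[[[[[y1, y2], y3], y6], y5], y4]
  y1y3y2y4y5y6 appears with sign -1, giving the term -[[[[[y1, y3], y2], y4], y5], y6]
  y1y3y2y4y6y5 appears with sign +1, giving the term +[[[[[y1, y3], y2], y4], y6], y5]
  y1y3y2y5y6y4 appears with sign +1, giving the term +[[[[[y1, y3], y2], y5], y6], y4]
  y1y3y2y6y5y4 appears with sign -1, giving the term -[[[[[y1, y3], y2], y6], y5], y4]

[[[[[y1, y2], y3], y4], y5], y6] - [[[[[y1, y2], y3], y4], y6], y5] - [[[[[y1, y2], y3], y5], y6], y4] + [[[[[y1, y2], y3], y6], y5], y4] - [[[[[y1, y3], y2], y4], y5], y6] + [[[[[y1, y3], y2], y4], y6], y5] + [[[[[y1, y3], y2], y5], y6], y4] - [[[[[y1, y3], y2], y6], y5], y4]


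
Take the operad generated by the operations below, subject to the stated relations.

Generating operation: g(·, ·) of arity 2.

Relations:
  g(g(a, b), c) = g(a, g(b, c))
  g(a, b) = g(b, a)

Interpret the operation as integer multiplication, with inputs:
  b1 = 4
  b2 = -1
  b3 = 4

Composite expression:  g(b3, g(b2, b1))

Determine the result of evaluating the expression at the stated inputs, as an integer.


-16

g(b2, b1) = -4
g(b3, g(b2, b1)) = -16


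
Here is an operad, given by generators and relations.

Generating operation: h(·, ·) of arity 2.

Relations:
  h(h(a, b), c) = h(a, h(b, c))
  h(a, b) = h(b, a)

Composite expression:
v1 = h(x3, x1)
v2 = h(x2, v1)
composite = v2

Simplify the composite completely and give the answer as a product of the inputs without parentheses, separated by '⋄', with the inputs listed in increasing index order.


Reordering under h is free, so list the x-inputs canonically.
h(x3, x1) collapses to x3 ⋄ x1
h(x2, h(x3, x1)) collapses to x2 ⋄ x3 ⋄ x1
commutativity sorts the factors: x1 ⋄ x2 ⋄ x3

x1 ⋄ x2 ⋄ x3


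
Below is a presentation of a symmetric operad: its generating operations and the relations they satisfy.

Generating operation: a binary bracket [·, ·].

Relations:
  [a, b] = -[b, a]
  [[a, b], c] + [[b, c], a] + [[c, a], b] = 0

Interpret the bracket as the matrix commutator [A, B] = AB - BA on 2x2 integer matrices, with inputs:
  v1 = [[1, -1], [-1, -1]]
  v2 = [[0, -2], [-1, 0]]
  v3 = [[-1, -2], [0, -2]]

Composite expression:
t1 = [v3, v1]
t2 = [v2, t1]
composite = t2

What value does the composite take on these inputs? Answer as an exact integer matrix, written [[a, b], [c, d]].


[[1, 8], [-4, -1]]

[v3, v1] = [[2, 3], [1, -2]]
[v2, [v3, v1]] = [[1, 8], [-4, -1]]


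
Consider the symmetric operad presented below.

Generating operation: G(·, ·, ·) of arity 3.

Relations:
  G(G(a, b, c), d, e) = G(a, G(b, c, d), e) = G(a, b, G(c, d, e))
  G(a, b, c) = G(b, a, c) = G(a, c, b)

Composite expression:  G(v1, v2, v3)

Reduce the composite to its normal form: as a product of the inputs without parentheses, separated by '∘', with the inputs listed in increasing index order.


Both nesting and order wash out for G; what remains is which v's occur.
G(v1, v2, v3) reduces to v1 ∘ v2 ∘ v3
the factors in increasing index order: v1 ∘ v2 ∘ v3

v1 ∘ v2 ∘ v3


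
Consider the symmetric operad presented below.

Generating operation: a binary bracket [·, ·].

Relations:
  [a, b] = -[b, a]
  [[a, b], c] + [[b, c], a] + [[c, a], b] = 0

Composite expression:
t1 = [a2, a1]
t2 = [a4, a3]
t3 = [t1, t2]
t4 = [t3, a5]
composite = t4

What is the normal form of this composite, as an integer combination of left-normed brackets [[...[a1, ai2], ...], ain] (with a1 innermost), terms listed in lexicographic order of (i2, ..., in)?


Skip Jacobi rewriting: expand, keep a1-initial words, read off terms.
Composite bracket: [[[a2, a1], [a4, a3]], a5]
The bracket unfolds into 16 signed words via [a, b] = ab - ba (2^4 = 16).
The a1-initial words carry the normal form:
  the word a1a2a3a4a5 carries sign +1 and contributes +[[[[a1, a2], a3], a4], a5]
  the word a1a2a4a3a5 carries sign -1 and contributes -[[[[a1, a2], a4], a3], a5]

[[[[a1, a2], a3], a4], a5] - [[[[a1, a2], a4], a3], a5]


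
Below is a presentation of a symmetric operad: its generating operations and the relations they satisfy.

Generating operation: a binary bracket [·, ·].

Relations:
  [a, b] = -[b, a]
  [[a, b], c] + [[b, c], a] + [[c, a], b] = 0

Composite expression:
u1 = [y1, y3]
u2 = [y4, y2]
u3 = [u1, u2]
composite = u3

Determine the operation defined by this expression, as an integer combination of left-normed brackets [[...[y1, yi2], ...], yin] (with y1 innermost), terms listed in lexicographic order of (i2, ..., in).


-[[[y1, y3], y2], y4] + [[[y1, y3], y4], y2]


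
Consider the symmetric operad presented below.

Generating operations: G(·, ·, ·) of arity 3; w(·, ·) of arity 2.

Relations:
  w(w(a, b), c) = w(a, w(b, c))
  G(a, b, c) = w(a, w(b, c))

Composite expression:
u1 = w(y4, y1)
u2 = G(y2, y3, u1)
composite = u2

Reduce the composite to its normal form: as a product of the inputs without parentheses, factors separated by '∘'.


y2 ∘ y3 ∘ y4 ∘ y1

The G-tree's shape is irrelevant; the y-reading-order decides.
w(y4, y1) linearizes to y4 ∘ y1
G(y2, y3, w(y4, y1)) linearizes to y2 ∘ y3 ∘ y4 ∘ y1


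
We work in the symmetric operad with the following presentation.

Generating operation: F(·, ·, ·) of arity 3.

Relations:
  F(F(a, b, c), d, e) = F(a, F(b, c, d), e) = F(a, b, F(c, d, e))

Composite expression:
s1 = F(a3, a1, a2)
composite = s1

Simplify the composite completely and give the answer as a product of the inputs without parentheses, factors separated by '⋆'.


All parenthesizations of F agree; list the a-inputs left to right.
F(a3, a1, a2) linearizes to a3 ⋆ a1 ⋆ a2

a3 ⋆ a1 ⋆ a2


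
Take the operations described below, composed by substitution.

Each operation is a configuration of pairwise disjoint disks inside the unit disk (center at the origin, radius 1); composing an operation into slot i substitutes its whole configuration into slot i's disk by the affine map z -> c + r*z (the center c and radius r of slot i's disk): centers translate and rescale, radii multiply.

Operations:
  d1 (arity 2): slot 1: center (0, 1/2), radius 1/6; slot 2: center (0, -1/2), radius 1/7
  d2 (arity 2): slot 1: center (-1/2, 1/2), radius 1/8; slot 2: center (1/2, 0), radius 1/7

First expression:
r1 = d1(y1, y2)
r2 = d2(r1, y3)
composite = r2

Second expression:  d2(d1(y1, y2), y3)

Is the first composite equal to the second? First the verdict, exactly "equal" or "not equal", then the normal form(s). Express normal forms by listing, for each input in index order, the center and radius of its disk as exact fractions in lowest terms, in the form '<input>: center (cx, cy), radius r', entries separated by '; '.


The first composite normalizes to y1: center (-1/2, 9/16), radius 1/48; y2: center (-1/2, 7/16), radius 1/56; y3: center (1/2, 0), radius 1/7
The second composite normalizes to y1: center (-1/2, 9/16), radius 1/48; y2: center (-1/2, 7/16), radius 1/56; y3: center (1/2, 0), radius 1/7
The normal forms match — equal.

equal — both sides give y1: center (-1/2, 9/16), radius 1/48; y2: center (-1/2, 7/16), radius 1/56; y3: center (1/2, 0), radius 1/7


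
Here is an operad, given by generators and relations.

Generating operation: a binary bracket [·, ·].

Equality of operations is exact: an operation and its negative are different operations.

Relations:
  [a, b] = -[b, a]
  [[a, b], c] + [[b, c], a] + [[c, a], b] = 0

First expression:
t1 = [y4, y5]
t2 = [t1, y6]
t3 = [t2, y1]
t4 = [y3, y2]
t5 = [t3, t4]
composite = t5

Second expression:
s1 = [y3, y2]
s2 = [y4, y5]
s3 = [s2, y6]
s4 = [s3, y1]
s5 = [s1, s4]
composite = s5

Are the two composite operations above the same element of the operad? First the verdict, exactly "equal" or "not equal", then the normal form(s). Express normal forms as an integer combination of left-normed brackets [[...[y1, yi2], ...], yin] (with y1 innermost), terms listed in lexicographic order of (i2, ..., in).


not equal; the first gives [[[[[y1, y4], y5], y6], y2], y3] - [[[[[y1, y4], y5], y6], y3], y2] - [[[[[y1, y5], y4], y6], y2], y3] + [[[[[y1, y5], y4], y6], y3], y2] - [[[[[y1, y6], y4], y5], y2], y3] + [[[[[y1, y6], y4], y5], y3], y2] + [[[[[y1, y6], y5], y4], y2], y3] - [[[[[y1, y6], y5], y4], y3], y2] and the second -[[[[[y1, y4], y5], y6], y2], y3] + [[[[[y1, y4], y5], y6], y3], y2] + [[[[[y1, y5], y4], y6], y2], y3] - [[[[[y1, y5], y4], y6], y3], y2] + [[[[[y1, y6], y4], y5], y2], y3] - [[[[[y1, y6], y4], y5], y3], y2] - [[[[[y1, y6], y5], y4], y2], y3] + [[[[[y1, y6], y5], y4], y3], y2]


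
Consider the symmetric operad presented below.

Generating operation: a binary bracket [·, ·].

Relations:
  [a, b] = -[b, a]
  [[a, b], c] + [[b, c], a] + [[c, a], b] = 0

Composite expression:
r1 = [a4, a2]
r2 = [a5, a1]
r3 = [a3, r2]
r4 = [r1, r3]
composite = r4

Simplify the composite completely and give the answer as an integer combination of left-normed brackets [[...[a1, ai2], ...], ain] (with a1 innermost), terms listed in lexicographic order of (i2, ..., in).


Left-normed coefficients sit on the a1-initial expansion words.
Composite bracket: [[a4, a2], [a3, [a5, a1]]]
The bracket unfolds into 16 signed words via [a, b] = ab - ba (2^4 = 16).
Words beginning with a1 determine it all:
  the word a1a5a3a2a4 carries sign +1 and contributes +[[[[a1, a5], a3], a2], a4]
  the word a1a5a3a4a2 carries sign -1 and contributes -[[[[a1, a5], a3], a4], a2]

[[[[a1, a5], a3], a2], a4] - [[[[a1, a5], a3], a4], a2]


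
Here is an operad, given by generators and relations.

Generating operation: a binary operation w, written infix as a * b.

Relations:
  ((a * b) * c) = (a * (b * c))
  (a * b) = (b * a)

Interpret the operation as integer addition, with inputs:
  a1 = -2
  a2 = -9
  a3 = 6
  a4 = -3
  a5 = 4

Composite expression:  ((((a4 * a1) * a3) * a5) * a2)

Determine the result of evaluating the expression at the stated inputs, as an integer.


-4


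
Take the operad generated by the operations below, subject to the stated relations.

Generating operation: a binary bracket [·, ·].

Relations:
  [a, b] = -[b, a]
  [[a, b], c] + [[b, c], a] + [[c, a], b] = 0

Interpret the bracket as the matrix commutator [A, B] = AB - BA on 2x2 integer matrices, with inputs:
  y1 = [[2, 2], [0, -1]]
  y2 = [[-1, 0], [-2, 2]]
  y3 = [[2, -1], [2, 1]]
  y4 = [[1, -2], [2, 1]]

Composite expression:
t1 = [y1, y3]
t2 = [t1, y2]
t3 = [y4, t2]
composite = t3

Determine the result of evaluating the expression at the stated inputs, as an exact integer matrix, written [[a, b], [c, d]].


[y1, y3] = [[4, -5], [-6, -4]]
[[y1, y3], y2] = [[10, -15], [34, -10]]
[y4, [[y1, y3], y2]] = [[-38, 40], [40, 38]]

[[-38, 40], [40, 38]]


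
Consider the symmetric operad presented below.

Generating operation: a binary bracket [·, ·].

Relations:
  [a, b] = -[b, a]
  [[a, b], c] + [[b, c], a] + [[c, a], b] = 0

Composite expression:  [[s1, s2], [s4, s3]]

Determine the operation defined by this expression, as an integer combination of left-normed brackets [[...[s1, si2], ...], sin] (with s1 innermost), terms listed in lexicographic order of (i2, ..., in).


Skip Jacobi rewriting: expand, keep s1-initial words, read off terms.
Composite bracket: [[s1, s2], [s4, s3]]
Full expansion: 8 signed words from ab - ba (2^3 = 8).
Words beginning with s1 determine it all:
  word s1s2s3s4 has sign -1, contributing -[[[s1, s2], s3], s4]
  word s1s2s4s3 has sign +1, contributing +[[[s1, s2], s4], s3]

-[[[s1, s2], s3], s4] + [[[s1, s2], s4], s3]


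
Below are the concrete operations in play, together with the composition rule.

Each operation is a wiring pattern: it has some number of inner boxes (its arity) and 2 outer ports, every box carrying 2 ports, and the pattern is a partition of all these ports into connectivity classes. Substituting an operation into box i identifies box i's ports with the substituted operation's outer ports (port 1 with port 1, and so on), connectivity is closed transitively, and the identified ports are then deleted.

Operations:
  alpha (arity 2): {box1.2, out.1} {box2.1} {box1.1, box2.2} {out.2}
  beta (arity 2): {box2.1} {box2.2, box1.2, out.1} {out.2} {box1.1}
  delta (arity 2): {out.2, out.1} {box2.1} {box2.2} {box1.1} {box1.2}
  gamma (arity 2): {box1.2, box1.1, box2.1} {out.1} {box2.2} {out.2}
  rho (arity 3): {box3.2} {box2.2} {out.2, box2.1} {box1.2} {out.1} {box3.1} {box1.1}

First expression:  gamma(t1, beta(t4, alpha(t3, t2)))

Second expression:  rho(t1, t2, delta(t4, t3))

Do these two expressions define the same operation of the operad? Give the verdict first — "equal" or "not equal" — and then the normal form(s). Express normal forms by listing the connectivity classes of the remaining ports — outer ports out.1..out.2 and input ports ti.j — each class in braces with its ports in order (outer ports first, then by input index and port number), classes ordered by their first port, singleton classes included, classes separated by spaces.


not equal; the first gives {out.1} {out.2} {t1.1, t1.2, t4.2} {t2.1} {t2.2, t3.1} {t3.2} {t4.1} and the second {out.1} {out.2, t2.1} {t1.1} {t1.2} {t2.2} {t3.1} {t3.2} {t4.1} {t4.2}

The first composite normalizes to {out.1} {out.2} {t1.1, t1.2, t4.2} {t2.1} {t2.2, t3.1} {t3.2} {t4.1}
The second composite normalizes to {out.1} {out.2, t2.1} {t1.1} {t1.2} {t2.2} {t3.1} {t3.2} {t4.1} {t4.2}
Different reductions; not equal.


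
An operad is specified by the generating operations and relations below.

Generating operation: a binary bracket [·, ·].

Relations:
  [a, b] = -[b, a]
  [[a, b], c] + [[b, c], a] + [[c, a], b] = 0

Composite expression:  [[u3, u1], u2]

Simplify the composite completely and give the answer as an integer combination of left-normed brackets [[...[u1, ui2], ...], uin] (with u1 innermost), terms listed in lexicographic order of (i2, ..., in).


-[[u1, u3], u2]

Skip Jacobi rewriting: expand, keep u1-initial words, read off terms.
Composite bracket: [[u3, u1], u2]
Full expansion: 4 signed words from ab - ba (2^2 = 4).
Only words starting with u1 matter:
  u1u3u2 appears with sign -1, giving the term -[[u1, u3], u2]


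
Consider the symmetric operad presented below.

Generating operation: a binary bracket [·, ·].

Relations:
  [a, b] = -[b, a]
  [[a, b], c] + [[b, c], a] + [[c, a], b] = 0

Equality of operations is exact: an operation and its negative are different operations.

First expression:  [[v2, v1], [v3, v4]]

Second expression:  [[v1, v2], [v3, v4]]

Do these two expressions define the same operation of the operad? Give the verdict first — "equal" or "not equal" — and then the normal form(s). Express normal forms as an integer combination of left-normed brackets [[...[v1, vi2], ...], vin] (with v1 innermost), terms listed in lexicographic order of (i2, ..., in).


not equal: they reduce to -[[[v1, v2], v3], v4] + [[[v1, v2], v4], v3] and [[[v1, v2], v3], v4] - [[[v1, v2], v4], v3]


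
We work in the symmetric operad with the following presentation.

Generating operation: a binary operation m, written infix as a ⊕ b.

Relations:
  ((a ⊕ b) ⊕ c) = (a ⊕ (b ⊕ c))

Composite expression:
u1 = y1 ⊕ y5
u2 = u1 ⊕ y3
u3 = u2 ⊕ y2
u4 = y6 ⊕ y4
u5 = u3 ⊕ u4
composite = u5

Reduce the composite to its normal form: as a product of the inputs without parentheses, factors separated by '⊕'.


y1 ⊕ y5 ⊕ y3 ⊕ y2 ⊕ y6 ⊕ y4

The m-tree's shape is irrelevant; the y-reading-order decides.
(y1 ⊕ y5) collapses to y1 ⊕ y5
((y1 ⊕ y5) ⊕ y3) collapses to y1 ⊕ y5 ⊕ y3
(((y1 ⊕ y5) ⊕ y3) ⊕ y2) collapses to y1 ⊕ y5 ⊕ y3 ⊕ y2
(y6 ⊕ y4) collapses to y6 ⊕ y4
((((y1 ⊕ y5) ⊕ y3) ⊕ y2) ⊕ (y6 ⊕ y4)) collapses to y1 ⊕ y5 ⊕ y3 ⊕ y2 ⊕ y6 ⊕ y4


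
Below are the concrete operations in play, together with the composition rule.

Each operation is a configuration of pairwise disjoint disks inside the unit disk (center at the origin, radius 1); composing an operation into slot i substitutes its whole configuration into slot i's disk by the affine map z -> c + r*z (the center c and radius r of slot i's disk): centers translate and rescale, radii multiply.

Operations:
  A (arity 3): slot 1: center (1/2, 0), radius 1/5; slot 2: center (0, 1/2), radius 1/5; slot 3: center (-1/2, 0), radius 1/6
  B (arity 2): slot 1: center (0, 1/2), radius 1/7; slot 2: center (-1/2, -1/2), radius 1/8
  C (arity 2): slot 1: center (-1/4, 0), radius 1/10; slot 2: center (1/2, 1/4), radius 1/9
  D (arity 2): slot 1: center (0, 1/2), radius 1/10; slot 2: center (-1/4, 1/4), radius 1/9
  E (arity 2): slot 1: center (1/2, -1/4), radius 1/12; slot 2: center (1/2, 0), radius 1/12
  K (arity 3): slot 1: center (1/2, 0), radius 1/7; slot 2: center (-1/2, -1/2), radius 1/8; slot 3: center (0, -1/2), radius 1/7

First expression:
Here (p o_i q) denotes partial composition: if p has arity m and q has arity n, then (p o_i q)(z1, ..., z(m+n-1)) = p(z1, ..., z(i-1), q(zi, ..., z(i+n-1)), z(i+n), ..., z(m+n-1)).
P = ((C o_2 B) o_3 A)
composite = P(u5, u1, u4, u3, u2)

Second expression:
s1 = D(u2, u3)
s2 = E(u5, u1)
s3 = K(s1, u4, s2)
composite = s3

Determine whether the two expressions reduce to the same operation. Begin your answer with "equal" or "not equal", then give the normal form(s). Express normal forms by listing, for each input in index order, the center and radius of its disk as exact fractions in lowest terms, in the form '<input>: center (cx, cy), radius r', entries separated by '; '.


Reducing the first expression gives u1: center (1/2, 11/36), radius 1/63; u2: center (7/16, 7/36), radius 1/432; u3: center (4/9, 29/144), radius 1/360; u4: center (65/144, 7/36), radius 1/360; u5: center (-1/4, 0), radius 1/10
Reducing the second expression gives u1: center (1/14, -1/2), radius 1/84; u2: center (1/2, 1/14), radius 1/70; u3: center (13/28, 1/28), radius 1/63; u4: center (-1/2, -1/2), radius 1/8; u5: center (1/14, -15/28), radius 1/84
The forms do not match — not equal.

not equal; first: u1: center (1/2, 11/36), radius 1/63; u2: center (7/16, 7/36), radius 1/432; u3: center (4/9, 29/144), radius 1/360; u4: center (65/144, 7/36), radius 1/360; u5: center (-1/4, 0), radius 1/10; second: u1: center (1/14, -1/2), radius 1/84; u2: center (1/2, 1/14), radius 1/70; u3: center (13/28, 1/28), radius 1/63; u4: center (-1/2, -1/2), radius 1/8; u5: center (1/14, -15/28), radius 1/84


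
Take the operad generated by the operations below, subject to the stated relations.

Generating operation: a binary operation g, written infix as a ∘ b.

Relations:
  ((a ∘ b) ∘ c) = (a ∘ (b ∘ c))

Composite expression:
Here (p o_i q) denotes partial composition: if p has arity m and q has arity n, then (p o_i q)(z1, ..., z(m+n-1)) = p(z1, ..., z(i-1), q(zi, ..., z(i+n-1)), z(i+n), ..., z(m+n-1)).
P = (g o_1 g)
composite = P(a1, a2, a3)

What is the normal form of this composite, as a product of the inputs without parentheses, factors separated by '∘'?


a1 ∘ a2 ∘ a3

All parenthesizations of g agree; list the a-inputs left to right.
(a1 ∘ a2) reduces to a1 ∘ a2
((a1 ∘ a2) ∘ a3) reduces to a1 ∘ a2 ∘ a3


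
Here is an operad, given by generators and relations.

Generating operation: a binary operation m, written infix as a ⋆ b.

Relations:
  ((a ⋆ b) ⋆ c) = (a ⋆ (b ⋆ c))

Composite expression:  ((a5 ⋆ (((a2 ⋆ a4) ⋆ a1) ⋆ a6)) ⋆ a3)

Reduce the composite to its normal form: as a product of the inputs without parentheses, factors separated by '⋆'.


Under associativity of m, the answer is the a's in reading order.
(a2 ⋆ a4) unparenthesizes to a2 ⋆ a4
((a2 ⋆ a4) ⋆ a1) unparenthesizes to a2 ⋆ a4 ⋆ a1
(((a2 ⋆ a4) ⋆ a1) ⋆ a6) unparenthesizes to a2 ⋆ a4 ⋆ a1 ⋆ a6
(a5 ⋆ (((a2 ⋆ a4) ⋆ a1) ⋆ a6)) unparenthesizes to a5 ⋆ a2 ⋆ a4 ⋆ a1 ⋆ a6
((a5 ⋆ (((a2 ⋆ a4) ⋆ a1) ⋆ a6)) ⋆ a3) unparenthesizes to a5 ⋆ a2 ⋆ a4 ⋆ a1 ⋆ a6 ⋆ a3

a5 ⋆ a2 ⋆ a4 ⋆ a1 ⋆ a6 ⋆ a3


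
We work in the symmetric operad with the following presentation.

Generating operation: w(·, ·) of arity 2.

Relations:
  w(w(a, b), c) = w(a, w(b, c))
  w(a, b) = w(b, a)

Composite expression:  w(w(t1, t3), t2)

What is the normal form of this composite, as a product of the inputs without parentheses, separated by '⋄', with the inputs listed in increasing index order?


t1 ⋄ t2 ⋄ t3

Both nesting and order wash out for w; what remains is which t's occur.
w(t1, t3) reduces to t1 ⋄ t3
w(w(t1, t3), t2) reduces to t1 ⋄ t3 ⋄ t2
sorting the factors by input index: t1 ⋄ t2 ⋄ t3


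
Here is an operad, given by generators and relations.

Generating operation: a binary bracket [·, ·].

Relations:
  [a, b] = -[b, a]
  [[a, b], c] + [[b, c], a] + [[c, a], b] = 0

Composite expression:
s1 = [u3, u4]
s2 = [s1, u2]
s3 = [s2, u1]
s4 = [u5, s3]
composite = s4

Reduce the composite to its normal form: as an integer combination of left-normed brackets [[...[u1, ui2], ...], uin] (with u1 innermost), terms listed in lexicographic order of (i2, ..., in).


A multilinear Lie element is pinned by u1-initial words (u1 innermost).
Composite bracket: [u5, [[[u3, u4], u2], u1]]
Full expansion: 16 signed words from ab - ba (2^4 = 16).
Only words starting with u1 matter:
  u1u2u3u4u5 appears with sign -1, giving the term -[[[[u1, u2], u3], u4], u5]
  u1u2u4u3u5 appears with sign +1, giving the term +[[[[u1, u2], u4], u3], u5]
  u1u3u4u2u5 appears with sign +1, giving the term +[[[[u1, u3], u4], u2], u5]
  u1u4u3u2u5 appears with sign -1, giving the term -[[[[u1, u4], u3], u2], u5]

-[[[[u1, u2], u3], u4], u5] + [[[[u1, u2], u4], u3], u5] + [[[[u1, u3], u4], u2], u5] - [[[[u1, u4], u3], u2], u5]


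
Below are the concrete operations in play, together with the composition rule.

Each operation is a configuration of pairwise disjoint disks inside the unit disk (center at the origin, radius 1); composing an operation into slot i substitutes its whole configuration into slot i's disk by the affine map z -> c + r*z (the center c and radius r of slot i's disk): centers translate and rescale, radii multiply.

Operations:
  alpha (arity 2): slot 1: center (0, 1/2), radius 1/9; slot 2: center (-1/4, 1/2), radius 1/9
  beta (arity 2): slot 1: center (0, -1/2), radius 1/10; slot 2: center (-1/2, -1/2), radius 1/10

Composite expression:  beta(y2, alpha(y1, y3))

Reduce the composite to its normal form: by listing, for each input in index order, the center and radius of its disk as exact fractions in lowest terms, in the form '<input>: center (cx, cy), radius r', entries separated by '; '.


Follow each y-input down from beta: c' goes to c + r*c', radius to r*r'.
input y2: composing its 1 substitution step yields center (0, -1/2), radius 1/10
input y1: composing its 2 substitution steps yields center (-1/2, -9/20), radius 1/90
input y3: composing its 2 substitution steps yields center (-21/40, -9/20), radius 1/90

y1: center (-1/2, -9/20), radius 1/90; y2: center (0, -1/2), radius 1/10; y3: center (-21/40, -9/20), radius 1/90


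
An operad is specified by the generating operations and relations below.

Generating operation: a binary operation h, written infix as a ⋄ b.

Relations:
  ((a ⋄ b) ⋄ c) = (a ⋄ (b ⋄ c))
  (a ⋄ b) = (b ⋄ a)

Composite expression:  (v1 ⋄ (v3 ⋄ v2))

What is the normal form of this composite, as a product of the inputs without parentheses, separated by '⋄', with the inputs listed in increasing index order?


v1 ⋄ v2 ⋄ v3

Both nesting and order wash out for h; what remains is which v's occur.
(v3 ⋄ v2) unparenthesizes to v3 ⋄ v2
(v1 ⋄ (v3 ⋄ v2)) unparenthesizes to v1 ⋄ v3 ⋄ v2
sorting the factors by input index: v1 ⋄ v2 ⋄ v3


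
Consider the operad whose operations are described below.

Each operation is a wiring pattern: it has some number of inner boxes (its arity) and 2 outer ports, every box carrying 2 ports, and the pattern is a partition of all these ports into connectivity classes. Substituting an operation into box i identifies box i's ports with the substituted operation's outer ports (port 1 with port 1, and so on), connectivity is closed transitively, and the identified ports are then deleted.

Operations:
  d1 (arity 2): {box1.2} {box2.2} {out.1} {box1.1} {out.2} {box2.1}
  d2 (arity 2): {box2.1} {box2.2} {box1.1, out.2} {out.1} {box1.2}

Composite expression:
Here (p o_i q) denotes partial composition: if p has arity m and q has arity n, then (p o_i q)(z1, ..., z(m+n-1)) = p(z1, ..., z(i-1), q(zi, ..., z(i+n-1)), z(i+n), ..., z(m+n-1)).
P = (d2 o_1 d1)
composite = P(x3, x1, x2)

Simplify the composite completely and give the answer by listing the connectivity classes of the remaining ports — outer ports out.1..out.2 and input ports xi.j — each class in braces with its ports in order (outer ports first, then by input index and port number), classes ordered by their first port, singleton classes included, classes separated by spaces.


{out.1} {out.2} {x1.1} {x1.2} {x2.1} {x2.2} {x3.1} {x3.2}

Reachability decides: close wires over d2-identified ports.
after d1, the pattern on (x3, x1) reads {out.1} {out.2} {x1.1} {x1.2} {x3.1} {x3.2} (out.j = its outer ports)
after d2, the pattern on (x3, x1, x2) reads {out.1} {out.2} {x1.1} {x1.2} {x2.1} {x2.2} {x3.1} {x3.2} (out.j = its outer ports)


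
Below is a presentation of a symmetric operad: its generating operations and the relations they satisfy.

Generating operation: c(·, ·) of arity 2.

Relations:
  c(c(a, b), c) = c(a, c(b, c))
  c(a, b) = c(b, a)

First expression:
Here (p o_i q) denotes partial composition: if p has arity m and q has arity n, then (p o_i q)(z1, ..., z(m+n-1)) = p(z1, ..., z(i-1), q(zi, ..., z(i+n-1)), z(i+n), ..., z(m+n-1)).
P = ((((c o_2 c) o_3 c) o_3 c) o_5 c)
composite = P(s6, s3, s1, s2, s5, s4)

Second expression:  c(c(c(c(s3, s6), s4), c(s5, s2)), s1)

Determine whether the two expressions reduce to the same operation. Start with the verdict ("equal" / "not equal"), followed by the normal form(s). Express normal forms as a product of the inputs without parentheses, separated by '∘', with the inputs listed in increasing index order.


The first expression reduces to s1 ∘ s2 ∘ s3 ∘ s4 ∘ s5 ∘ s6
The second expression reduces to s1 ∘ s2 ∘ s3 ∘ s4 ∘ s5 ∘ s6
The forms coincide; equal.

equal; the common form is s1 ∘ s2 ∘ s3 ∘ s4 ∘ s5 ∘ s6


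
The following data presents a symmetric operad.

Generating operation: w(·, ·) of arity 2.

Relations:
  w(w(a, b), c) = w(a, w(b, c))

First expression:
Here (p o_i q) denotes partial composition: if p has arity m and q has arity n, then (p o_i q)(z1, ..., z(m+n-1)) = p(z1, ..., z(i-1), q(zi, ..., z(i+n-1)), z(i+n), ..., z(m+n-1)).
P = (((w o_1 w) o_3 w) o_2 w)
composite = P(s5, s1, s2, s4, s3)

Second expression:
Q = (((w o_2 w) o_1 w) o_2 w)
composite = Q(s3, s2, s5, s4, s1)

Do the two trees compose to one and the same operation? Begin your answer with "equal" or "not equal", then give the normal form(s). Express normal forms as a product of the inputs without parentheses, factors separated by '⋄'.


not equal: they reduce to s5 ⋄ s1 ⋄ s2 ⋄ s4 ⋄ s3 and s3 ⋄ s2 ⋄ s5 ⋄ s4 ⋄ s1

The first expression reduces to s5 ⋄ s1 ⋄ s2 ⋄ s4 ⋄ s3
The second expression reduces to s3 ⋄ s2 ⋄ s5 ⋄ s4 ⋄ s1
The normal forms differ: not equal.
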